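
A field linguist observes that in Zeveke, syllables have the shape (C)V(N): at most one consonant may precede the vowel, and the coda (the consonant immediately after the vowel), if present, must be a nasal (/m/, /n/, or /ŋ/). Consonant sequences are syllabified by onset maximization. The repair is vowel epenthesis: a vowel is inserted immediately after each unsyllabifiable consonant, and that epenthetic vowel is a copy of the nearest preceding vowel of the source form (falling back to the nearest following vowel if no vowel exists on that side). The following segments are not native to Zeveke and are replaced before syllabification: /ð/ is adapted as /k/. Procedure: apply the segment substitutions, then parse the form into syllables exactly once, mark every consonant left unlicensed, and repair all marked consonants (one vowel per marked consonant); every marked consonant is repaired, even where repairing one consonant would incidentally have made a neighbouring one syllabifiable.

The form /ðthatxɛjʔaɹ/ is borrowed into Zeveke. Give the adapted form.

katahataxɛjɛʔaɹa

Substitution: /ð/ → /k/, giving /kthatxɛjʔaɹ/.
Under (C)V(N), the unsyllabifiable consonants are /k/, /t/, /t/, /j/, /ɹ/ (only a nasal (/m/, /n/, or /ŋ/) is licensed in coda position; onsets are limited to one consonant).
Inserting the epenthetic vowel yields /k/ → /ka/, /t/ → /ta/, /t/ → /ta/, /j/ → /jɛ/, /ɹ/ → /ɹa/.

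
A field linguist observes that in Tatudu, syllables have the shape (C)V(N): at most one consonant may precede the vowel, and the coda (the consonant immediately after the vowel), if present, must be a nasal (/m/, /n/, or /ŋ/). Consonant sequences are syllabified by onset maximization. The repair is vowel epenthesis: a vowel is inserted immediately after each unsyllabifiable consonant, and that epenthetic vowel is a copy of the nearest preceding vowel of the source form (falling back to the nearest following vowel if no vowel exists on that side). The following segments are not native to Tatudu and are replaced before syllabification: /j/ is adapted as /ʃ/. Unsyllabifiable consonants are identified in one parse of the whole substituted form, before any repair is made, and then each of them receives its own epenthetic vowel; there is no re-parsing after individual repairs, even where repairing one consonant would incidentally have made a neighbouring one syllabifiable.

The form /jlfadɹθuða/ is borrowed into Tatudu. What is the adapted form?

ʃalafadaɹaθuða

Substitution: /j/ → /ʃ/, giving /ʃlfadɹθuða/.
Under (C)V(N), the unsyllabifiable consonants are /ʃ/, /l/, /d/, /ɹ/ (only a nasal (/m/, /n/, or /ŋ/) is licensed in coda position; onsets are limited to one consonant).
Epenthesis after each stranded consonant: /ʃ/ → /ʃa/, /l/ → /la/, /d/ → /da/, /ɹ/ → /ɹa/.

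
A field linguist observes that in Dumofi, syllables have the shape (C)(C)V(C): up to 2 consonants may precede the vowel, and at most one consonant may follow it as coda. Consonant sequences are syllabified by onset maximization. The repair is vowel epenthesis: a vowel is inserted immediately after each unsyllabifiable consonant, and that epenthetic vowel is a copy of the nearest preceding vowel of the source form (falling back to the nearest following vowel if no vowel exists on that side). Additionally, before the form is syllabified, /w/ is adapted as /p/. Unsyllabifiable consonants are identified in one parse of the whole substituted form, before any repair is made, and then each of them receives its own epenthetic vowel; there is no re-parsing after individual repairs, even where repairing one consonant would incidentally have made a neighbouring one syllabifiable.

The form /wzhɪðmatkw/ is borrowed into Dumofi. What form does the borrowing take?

pɪzhɪðmatkapa

Substitution: /w/ → /p/, giving /pzhɪðmatkp/.
Under (C)(C)V(C), the unsyllabifiable consonants are /p/, /k/, /p/ (at most one coda consonant is licensed; onsets may contain at most 2 consonants).
Epenthesis after each stranded consonant: /p/ → /pɪ/, /k/ → /ka/, /p/ → /pa/.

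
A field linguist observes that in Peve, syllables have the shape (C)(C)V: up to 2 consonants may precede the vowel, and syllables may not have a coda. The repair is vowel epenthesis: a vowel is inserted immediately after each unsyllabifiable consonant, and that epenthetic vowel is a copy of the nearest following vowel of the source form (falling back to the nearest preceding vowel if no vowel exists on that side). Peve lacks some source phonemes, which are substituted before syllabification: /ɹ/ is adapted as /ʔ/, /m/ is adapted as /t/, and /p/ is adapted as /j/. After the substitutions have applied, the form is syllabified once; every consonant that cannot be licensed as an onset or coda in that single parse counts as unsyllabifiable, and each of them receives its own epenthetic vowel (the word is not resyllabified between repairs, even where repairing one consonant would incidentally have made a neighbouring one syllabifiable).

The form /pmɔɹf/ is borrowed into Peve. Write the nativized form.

Substitution: /p/ → /j/, /m/ → /t/, /ɹ/ → /ʔ/, giving /jtɔʔf/.
The consonants /ʔ/, /f/ cannot be parsed into a legal (C)(C)V syllable (no codas are permitted; onsets may contain at most 2 consonants).
Epenthesis after each stranded consonant: /ʔ/ → /ʔɔ/, /f/ → /fɔ/.

jtɔʔɔfɔ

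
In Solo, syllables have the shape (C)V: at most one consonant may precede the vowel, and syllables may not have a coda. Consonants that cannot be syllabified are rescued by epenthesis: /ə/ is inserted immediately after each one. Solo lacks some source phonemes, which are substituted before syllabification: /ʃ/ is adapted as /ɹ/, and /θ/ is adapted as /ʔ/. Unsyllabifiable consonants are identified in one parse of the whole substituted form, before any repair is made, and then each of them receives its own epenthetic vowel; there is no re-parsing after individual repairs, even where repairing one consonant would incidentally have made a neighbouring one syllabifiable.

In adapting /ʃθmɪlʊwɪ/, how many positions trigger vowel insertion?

2

After substitution the input is /ɹʔmɪlʊwɪ/.
The unsyllabifiable consonants are /ɹ/, /ʔ/; each receives one epenthetic vowel.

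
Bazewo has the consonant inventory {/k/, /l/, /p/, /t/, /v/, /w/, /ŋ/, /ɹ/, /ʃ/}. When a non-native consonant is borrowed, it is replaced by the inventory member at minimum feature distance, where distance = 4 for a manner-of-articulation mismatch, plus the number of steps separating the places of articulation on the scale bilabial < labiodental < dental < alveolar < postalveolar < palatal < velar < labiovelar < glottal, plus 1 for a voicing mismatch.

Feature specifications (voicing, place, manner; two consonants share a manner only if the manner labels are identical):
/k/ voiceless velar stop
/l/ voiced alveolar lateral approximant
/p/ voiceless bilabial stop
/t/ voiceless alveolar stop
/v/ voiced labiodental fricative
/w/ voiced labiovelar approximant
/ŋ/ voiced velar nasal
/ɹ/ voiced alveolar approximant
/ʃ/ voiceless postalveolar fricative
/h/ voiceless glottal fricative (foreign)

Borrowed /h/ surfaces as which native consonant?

ʃ

/ʃ/ is closest: same manner (fricative), place distance 4 (glottal→postalveolar), same voicing; total 4. Next closest is /k/ at distance 6.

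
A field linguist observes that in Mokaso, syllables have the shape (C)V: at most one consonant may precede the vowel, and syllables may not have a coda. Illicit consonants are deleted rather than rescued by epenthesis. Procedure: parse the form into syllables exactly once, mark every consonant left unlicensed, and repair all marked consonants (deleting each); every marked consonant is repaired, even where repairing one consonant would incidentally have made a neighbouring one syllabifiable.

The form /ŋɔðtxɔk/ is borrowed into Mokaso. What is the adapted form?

ŋɔxɔ

Syllabifying with onset maximization leaves /ð/, /t/, /k/ stranded (no codas are permitted; onsets are limited to one consonant).
Each unlicensed consonant is deleted: /ð/, /t/, /k/.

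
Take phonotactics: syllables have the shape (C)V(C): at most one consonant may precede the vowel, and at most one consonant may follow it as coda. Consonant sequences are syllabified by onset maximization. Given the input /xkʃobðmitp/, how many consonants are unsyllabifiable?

Under (C)V(C), the unsyllabifiable consonants are /x/, /k/, /ð/, /p/ (at most one coda consonant is licensed; onsets are limited to one consonant).

4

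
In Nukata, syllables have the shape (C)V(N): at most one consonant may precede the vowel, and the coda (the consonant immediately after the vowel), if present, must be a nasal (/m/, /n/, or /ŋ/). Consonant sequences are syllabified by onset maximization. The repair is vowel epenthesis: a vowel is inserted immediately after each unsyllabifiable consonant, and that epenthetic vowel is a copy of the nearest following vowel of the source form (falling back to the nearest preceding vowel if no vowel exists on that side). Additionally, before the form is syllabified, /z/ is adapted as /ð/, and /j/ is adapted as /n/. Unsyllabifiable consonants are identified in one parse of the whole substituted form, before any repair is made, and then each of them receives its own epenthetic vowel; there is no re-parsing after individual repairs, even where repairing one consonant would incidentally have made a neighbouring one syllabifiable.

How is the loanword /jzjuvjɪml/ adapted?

Substitution: /j/ → /n/, /z/ → /ð/, giving /nðnuvnɪml/.
Under (C)V(N), the unsyllabifiable consonants are /n/, /ð/, /v/, /l/ (only a nasal (/m/, /n/, or /ŋ/) is licensed in coda position; onsets are limited to one consonant).
Each unlicensed consonant becomes the onset of a new syllable: /n/ → /nu/, /ð/ → /ðu/, /v/ → /vɪ/, /l/ → /lɪ/.

nuðunuvɪnɪmlɪ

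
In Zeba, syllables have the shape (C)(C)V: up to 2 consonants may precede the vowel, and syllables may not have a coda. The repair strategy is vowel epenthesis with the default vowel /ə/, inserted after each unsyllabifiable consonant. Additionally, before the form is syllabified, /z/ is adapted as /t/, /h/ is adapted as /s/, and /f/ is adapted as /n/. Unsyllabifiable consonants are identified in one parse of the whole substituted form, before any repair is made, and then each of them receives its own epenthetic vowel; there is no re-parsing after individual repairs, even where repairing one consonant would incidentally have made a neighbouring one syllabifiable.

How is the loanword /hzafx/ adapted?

Substitution: /h/ → /s/, /z/ → /t/, /f/ → /n/, giving /stanx/.
The consonants /n/, /x/ cannot be parsed into a legal (C)(C)V syllable (no codas are permitted; onsets may contain at most 2 consonants).
Each unlicensed consonant becomes the onset of a new syllable: /n/ → /nə/, /x/ → /xə/.

stanəxə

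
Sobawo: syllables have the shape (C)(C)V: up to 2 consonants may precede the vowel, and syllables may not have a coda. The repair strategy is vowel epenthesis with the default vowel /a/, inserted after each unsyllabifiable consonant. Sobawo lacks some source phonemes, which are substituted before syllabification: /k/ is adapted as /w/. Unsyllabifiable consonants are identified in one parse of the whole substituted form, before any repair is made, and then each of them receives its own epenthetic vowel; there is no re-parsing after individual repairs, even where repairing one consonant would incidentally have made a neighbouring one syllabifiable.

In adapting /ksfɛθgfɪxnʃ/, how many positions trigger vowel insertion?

5

After substitution the input is /wsfɛθgfɪxnʃ/.
The unsyllabifiable consonants are /w/, /θ/, /x/, /n/, /ʃ/; each receives one epenthetic vowel.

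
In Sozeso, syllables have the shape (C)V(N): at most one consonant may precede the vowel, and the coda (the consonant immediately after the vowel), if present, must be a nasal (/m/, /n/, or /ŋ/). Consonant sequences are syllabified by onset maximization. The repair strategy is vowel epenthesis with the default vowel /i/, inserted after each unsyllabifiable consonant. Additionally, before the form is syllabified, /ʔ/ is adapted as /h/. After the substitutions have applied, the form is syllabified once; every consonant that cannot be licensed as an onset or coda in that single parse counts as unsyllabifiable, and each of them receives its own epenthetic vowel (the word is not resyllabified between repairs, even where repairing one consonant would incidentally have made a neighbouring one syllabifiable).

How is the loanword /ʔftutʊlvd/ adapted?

hifitutʊlividi

Substitution: /ʔ/ → /h/, giving /hftutʊlvd/.
Syllabifying with onset maximization leaves /h/, /f/, /l/, /v/, /d/ stranded (only a nasal (/m/, /n/, or /ŋ/) is licensed in coda position; onsets are limited to one consonant).
Epenthesis after each stranded consonant: /h/ → /hi/, /f/ → /fi/, /l/ → /li/, /v/ → /vi/, /d/ → /di/.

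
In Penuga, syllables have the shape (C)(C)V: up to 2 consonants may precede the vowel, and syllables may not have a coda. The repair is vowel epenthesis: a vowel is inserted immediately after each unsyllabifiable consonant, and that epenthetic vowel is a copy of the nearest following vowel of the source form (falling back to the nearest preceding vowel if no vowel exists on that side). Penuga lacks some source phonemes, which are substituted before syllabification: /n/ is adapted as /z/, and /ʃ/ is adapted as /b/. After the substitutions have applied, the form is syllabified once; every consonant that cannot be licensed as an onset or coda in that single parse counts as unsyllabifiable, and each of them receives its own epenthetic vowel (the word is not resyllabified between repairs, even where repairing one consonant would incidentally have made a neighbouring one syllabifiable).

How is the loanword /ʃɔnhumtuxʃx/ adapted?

bɔzhumtuxubuxu

Substitution: /ʃ/ → /b/, /n/ → /z/, giving /bɔzhumtuxbx/.
Syllabifying with onset maximization leaves /x/, /b/, /x/ stranded (no codas are permitted; onsets may contain at most 2 consonants).
Epenthesis after each stranded consonant: /x/ → /xu/, /b/ → /bu/, /x/ → /xu/.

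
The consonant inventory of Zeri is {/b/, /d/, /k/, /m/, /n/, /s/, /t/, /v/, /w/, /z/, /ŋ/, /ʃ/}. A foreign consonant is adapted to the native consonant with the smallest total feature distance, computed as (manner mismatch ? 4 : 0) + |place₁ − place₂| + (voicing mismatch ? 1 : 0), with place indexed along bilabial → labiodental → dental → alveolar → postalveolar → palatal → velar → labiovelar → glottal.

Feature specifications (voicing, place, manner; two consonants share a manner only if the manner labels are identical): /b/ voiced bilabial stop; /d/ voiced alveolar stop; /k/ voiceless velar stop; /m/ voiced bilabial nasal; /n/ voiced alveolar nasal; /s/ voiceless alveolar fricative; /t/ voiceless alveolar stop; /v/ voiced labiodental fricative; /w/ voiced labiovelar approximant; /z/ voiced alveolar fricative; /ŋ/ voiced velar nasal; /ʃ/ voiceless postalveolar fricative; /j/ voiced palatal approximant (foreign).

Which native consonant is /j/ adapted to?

w

/w/ is closest: same manner (approximant), place distance 2 (palatal→labiovelar), same voicing; total 2. Next closest is /ŋ/ at distance 5.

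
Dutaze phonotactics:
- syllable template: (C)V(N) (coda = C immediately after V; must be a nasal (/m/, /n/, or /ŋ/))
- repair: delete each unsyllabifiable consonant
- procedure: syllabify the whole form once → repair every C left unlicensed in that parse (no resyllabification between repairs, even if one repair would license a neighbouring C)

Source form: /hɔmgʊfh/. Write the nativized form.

hɔmgʊ

Syllabifying with onset maximization leaves /f/, /h/ stranded (only a nasal (/m/, /n/, or /ŋ/) is licensed in coda position; onsets are limited to one consonant).
Deletion applies to /f/, /h/.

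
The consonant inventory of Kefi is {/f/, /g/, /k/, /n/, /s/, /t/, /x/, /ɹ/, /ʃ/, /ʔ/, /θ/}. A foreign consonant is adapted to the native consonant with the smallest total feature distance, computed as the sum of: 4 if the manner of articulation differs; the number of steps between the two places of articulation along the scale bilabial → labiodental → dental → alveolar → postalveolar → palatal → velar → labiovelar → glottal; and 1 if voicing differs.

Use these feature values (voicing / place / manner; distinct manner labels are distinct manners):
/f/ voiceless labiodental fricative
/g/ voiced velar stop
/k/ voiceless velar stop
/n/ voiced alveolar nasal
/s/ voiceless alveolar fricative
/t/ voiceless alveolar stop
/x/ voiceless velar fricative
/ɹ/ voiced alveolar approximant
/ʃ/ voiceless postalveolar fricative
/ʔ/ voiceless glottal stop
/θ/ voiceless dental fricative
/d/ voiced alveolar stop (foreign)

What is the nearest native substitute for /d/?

/t/ is closest: same manner (stop), place distance 0 (alveolar→alveolar), voicing differs (+1); total 1. Next closest is /g/ at distance 3.

t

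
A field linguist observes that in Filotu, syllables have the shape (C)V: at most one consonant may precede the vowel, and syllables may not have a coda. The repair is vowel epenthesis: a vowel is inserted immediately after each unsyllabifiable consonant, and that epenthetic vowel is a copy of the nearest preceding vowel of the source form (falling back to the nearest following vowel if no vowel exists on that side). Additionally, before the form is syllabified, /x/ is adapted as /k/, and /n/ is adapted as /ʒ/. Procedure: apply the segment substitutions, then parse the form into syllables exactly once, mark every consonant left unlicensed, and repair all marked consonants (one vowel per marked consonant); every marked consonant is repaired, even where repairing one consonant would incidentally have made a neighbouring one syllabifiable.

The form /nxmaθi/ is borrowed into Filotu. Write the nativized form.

ʒakamaθi

Substitution: /n/ → /ʒ/, /x/ → /k/, giving /ʒkmaθi/.
Syllabifying with onset maximization leaves /ʒ/, /k/ stranded (no codas are permitted; onsets are limited to one consonant).
Each unlicensed consonant becomes the onset of a new syllable: /ʒ/ → /ʒa/, /k/ → /ka/.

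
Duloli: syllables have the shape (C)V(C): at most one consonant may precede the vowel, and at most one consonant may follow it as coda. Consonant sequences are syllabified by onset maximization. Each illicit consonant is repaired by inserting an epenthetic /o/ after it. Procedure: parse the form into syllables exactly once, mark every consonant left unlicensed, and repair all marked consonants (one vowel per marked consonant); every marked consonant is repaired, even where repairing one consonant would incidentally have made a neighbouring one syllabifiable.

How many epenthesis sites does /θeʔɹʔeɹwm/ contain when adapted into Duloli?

3

The unsyllabifiable consonants are /ɹ/, /w/, /m/; each receives one epenthetic vowel.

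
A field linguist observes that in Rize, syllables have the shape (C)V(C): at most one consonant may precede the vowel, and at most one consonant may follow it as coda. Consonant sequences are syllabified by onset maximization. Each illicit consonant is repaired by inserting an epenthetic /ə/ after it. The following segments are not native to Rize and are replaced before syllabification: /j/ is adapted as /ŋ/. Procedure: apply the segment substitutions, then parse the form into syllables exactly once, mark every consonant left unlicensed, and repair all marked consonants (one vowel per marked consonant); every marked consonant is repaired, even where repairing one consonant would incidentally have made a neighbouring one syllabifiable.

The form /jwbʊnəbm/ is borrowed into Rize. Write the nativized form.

ŋəwəbʊnəbmə

Substitution: /j/ → /ŋ/, giving /ŋwbʊnəbm/.
Under (C)V(C), the unsyllabifiable consonants are /ŋ/, /w/, /m/ (at most one coda consonant is licensed; onsets are limited to one consonant).
Epenthesis after each stranded consonant: /ŋ/ → /ŋə/, /w/ → /wə/, /m/ → /mə/.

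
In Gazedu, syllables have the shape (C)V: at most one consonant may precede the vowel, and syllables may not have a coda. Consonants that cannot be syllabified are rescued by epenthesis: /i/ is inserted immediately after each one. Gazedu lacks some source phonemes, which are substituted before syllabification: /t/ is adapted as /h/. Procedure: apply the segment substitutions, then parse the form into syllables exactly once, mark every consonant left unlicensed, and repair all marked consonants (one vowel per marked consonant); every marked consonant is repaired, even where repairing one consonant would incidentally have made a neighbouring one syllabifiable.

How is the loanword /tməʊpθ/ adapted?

Substitution: /t/ → /h/, giving /hməʊpθ/.
The consonants /h/, /p/, /θ/ cannot be parsed into a legal (C)V syllable (no codas are permitted; onsets are limited to one consonant).
Epenthesis after each stranded consonant: /h/ → /hi/, /p/ → /pi/, /θ/ → /θi/.

himəʊpiθi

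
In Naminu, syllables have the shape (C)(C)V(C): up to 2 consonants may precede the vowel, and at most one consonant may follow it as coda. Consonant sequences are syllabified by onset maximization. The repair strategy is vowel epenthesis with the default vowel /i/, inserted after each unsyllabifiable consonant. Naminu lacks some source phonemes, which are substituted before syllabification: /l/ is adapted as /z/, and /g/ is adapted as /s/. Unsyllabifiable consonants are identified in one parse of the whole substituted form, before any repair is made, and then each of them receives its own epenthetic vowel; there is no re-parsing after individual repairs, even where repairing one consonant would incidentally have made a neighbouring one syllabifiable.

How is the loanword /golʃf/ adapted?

sozʃifi

Substitution: /g/ → /s/, /l/ → /z/, giving /sozʃf/.
Under (C)(C)V(C), the unsyllabifiable consonants are /ʃ/, /f/ (at most one coda consonant is licensed; onsets may contain at most 2 consonants).
Inserting the epenthetic vowel yields /ʃ/ → /ʃi/, /f/ → /fi/.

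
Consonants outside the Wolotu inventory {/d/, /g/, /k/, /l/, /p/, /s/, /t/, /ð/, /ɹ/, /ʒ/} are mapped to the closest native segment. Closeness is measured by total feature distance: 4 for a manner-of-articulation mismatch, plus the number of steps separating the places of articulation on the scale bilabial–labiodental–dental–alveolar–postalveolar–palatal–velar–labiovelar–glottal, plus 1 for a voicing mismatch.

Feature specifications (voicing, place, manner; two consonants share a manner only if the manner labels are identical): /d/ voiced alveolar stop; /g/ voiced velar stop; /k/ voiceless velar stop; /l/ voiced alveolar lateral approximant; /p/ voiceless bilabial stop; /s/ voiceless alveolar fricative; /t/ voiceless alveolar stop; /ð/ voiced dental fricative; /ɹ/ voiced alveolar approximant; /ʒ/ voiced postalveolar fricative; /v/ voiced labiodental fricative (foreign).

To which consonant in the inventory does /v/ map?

/ð/ is closest: same manner (fricative), place distance 1 (labiodental→dental), same voicing; total 1. Next closest is /s/ at distance 3.

ð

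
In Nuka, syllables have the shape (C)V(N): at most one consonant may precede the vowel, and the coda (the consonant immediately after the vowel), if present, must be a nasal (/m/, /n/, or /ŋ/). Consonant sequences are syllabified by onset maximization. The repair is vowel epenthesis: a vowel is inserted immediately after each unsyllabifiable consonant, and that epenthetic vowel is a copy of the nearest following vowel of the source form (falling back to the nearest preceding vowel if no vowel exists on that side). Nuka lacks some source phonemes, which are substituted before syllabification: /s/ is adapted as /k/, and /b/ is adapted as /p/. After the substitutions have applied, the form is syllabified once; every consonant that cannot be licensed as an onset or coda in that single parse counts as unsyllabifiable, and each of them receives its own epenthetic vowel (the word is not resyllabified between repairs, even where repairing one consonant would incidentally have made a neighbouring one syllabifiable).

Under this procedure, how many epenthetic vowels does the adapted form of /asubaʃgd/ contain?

3

After substitution the input is /akupaʃgd/.
The unsyllabifiable consonants are /ʃ/, /g/, /d/; each receives one epenthetic vowel.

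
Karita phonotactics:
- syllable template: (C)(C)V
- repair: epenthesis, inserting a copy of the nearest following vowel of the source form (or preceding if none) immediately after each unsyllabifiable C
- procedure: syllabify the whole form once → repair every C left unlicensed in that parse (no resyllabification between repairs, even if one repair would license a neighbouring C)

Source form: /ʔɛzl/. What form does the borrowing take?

ʔɛzɛlɛ

Under (C)(C)V, the unsyllabifiable consonants are /z/, /l/ (no codas are permitted; onsets may contain at most 2 consonants).
Epenthesis after each stranded consonant: /z/ → /zɛ/, /l/ → /lɛ/.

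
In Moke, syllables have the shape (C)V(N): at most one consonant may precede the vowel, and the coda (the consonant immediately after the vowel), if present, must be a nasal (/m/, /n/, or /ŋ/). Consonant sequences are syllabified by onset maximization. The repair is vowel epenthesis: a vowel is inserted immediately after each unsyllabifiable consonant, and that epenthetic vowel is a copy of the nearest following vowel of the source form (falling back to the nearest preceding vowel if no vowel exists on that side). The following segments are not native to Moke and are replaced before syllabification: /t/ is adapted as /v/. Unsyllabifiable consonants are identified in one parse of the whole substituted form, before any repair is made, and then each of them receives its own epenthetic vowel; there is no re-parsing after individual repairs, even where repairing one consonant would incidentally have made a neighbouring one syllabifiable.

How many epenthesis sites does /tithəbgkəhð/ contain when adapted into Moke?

5

After substitution the input is /vivhəbgkəhð/.
The unsyllabifiable consonants are /v/, /b/, /g/, /h/, /ð/; each receives one epenthetic vowel.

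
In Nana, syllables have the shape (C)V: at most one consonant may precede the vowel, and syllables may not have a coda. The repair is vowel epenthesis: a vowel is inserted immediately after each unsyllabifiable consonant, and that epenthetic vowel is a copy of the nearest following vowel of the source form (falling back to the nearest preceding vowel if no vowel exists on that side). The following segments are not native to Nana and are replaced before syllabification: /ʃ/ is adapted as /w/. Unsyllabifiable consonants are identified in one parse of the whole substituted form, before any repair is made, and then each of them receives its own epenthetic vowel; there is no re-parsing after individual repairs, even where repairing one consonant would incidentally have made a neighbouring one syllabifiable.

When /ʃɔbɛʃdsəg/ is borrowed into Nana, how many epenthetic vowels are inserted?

3

After substitution the input is /wɔbɛwdsəg/.
The unsyllabifiable consonants are /w/, /d/, /g/; each receives one epenthetic vowel.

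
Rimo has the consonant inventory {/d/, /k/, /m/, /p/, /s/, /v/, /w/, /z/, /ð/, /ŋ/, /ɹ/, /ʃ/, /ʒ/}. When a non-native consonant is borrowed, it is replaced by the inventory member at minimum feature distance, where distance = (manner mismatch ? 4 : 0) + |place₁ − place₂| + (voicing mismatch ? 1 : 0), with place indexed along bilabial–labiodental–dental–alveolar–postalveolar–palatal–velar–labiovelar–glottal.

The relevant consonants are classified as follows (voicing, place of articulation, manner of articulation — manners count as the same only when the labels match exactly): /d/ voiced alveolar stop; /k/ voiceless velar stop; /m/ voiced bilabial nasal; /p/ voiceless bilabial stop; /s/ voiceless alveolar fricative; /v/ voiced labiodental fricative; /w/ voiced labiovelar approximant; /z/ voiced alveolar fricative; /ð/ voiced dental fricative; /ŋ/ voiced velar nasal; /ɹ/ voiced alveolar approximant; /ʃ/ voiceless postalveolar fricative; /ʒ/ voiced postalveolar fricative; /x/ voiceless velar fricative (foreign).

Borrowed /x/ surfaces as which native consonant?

/ʃ/ is closest: same manner (fricative), place distance 2 (velar→postalveolar), same voicing; total 2. Next closest is /s/ at distance 3.

ʃ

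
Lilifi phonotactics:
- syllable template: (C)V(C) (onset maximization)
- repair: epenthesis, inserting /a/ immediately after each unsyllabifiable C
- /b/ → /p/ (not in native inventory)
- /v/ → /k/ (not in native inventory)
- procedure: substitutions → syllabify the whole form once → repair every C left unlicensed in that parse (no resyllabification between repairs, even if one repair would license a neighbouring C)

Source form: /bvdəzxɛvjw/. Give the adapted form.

Substitution: /b/ → /p/, /v/ → /k/, giving /pkdəzxɛkjw/.
Syllabifying with onset maximization leaves /p/, /k/, /j/, /w/ stranded (at most one coda consonant is licensed; onsets are limited to one consonant).
Inserting the epenthetic vowel yields /p/ → /pa/, /k/ → /ka/, /j/ → /ja/, /w/ → /wa/.

pakadəzxɛkjawa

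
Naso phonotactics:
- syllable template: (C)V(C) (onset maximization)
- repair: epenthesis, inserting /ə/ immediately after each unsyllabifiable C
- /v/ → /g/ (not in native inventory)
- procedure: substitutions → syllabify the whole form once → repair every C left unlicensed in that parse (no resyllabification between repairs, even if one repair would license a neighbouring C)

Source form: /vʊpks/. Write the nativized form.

Substitution: /v/ → /g/, giving /gʊpks/.
The consonants /k/, /s/ cannot be parsed into a legal (C)V(C) syllable (at most one coda consonant is licensed; onsets are limited to one consonant).
Each unlicensed consonant becomes the onset of a new syllable: /k/ → /kə/, /s/ → /sə/.

gʊpkəsə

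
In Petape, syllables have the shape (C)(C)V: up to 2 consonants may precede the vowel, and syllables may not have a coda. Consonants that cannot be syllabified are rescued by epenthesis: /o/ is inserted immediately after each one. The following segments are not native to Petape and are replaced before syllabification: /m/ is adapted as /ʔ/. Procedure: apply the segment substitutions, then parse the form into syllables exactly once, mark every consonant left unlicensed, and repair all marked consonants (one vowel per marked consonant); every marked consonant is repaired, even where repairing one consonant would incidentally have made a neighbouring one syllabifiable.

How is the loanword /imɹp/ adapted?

iʔoɹopo

Substitution: /m/ → /ʔ/, giving /iʔɹp/.
The consonants /ʔ/, /ɹ/, /p/ cannot be parsed into a legal (C)(C)V syllable (no codas are permitted; onsets may contain at most 2 consonants).
Inserting the epenthetic vowel yields /ʔ/ → /ʔo/, /ɹ/ → /ɹo/, /p/ → /po/.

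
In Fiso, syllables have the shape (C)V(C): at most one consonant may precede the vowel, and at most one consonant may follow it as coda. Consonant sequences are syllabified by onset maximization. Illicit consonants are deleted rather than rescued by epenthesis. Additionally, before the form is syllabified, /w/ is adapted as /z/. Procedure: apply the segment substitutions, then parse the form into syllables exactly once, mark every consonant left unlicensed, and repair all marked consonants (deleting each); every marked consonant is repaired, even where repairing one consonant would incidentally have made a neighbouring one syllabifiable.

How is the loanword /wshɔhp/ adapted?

Substitution: /w/ → /z/, giving /zshɔhp/.
The consonants /z/, /s/, /p/ cannot be parsed into a legal (C)V(C) syllable (at most one coda consonant is licensed; onsets are limited to one consonant).
Deletion applies to /z/, /s/, /p/.

hɔh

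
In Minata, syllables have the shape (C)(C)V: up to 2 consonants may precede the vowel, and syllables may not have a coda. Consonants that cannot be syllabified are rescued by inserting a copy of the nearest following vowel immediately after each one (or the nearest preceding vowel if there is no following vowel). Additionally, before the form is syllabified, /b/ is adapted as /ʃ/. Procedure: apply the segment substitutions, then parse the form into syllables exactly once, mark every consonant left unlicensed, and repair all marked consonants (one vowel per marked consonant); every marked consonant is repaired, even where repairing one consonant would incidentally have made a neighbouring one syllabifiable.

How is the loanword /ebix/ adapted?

eʃixi

Substitution: /b/ → /ʃ/, giving /eʃix/.
Under (C)(C)V, the unsyllabifiable consonants are /x/ (no codas are permitted; onsets may contain at most 2 consonants).
Epenthesis after each stranded consonant: /x/ → /xi/.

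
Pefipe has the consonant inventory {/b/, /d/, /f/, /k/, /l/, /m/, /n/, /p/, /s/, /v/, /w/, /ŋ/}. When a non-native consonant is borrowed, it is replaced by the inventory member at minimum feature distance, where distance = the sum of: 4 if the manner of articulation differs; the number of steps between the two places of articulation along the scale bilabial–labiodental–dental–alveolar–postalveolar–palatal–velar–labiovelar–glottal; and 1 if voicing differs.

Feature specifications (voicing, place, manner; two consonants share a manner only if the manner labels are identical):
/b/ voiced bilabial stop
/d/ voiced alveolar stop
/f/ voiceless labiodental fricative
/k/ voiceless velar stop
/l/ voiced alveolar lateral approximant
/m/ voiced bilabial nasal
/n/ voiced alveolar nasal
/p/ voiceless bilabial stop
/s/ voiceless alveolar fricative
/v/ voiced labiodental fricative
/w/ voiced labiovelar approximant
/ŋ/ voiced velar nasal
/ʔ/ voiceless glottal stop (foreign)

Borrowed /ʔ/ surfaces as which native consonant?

k

/k/ is closest: same manner (stop), place distance 2 (glottal→velar), same voicing; total 2. Next closest is /d/ at distance 6.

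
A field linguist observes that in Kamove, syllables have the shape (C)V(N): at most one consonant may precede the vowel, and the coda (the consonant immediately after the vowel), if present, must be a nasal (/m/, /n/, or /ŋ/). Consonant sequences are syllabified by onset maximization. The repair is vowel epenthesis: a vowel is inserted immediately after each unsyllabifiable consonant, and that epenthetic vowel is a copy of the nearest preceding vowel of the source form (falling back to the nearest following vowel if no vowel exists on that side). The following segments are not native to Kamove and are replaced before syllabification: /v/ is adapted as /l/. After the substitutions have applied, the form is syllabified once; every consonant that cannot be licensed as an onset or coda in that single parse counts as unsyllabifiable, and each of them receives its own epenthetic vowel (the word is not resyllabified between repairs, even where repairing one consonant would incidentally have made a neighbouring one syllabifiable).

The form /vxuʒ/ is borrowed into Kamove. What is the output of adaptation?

Substitution: /v/ → /l/, giving /lxuʒ/.
Syllabifying with onset maximization leaves /l/, /ʒ/ stranded (only a nasal (/m/, /n/, or /ŋ/) is licensed in coda position; onsets are limited to one consonant).
Epenthesis after each stranded consonant: /l/ → /lu/, /ʒ/ → /ʒu/.

luxuʒu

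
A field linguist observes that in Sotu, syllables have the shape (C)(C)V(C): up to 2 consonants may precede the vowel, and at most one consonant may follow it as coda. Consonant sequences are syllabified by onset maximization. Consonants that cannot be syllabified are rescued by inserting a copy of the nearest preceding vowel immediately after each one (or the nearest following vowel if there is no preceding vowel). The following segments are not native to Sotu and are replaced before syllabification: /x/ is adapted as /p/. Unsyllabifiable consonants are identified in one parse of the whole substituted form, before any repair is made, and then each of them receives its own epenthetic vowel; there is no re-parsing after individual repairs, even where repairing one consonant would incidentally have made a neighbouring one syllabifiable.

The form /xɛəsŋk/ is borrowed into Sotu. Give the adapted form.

pɛəsŋəkə

Substitution: /x/ → /p/, giving /pɛəsŋk/.
Syllabifying with onset maximization leaves /ŋ/, /k/ stranded (at most one coda consonant is licensed; onsets may contain at most 2 consonants).
Each unlicensed consonant becomes the onset of a new syllable: /ŋ/ → /ŋə/, /k/ → /kə/.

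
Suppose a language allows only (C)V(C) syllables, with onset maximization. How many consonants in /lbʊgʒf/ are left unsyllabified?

Syllabifying with onset maximization leaves /l/, /ʒ/, /f/ stranded (at most one coda consonant is licensed; onsets are limited to one consonant).

3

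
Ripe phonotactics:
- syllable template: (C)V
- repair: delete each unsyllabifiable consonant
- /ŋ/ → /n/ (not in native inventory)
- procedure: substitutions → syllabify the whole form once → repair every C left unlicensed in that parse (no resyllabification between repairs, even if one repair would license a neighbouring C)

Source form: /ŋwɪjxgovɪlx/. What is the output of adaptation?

wɪgovɪ

Substitution: /ŋ/ → /n/, giving /nwɪjxgovɪlx/.
Under (C)V, the unsyllabifiable consonants are /n/, /j/, /x/, /l/, /x/ (no codas are permitted; onsets are limited to one consonant).
Deleting the stranded consonants removes /n/, /j/, /x/, /l/, /x/.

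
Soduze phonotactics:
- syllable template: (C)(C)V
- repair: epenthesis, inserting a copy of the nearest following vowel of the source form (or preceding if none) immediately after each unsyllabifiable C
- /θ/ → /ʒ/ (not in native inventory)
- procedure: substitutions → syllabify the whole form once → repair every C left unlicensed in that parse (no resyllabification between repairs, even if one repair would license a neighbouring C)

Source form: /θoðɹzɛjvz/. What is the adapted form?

Substitution: /θ/ → /ʒ/, giving /ʒoðɹzɛjvz/.
Syllabifying with onset maximization leaves /ð/, /j/, /v/, /z/ stranded (no codas are permitted; onsets may contain at most 2 consonants).
Inserting the epenthetic vowel yields /ð/ → /ðɛ/, /j/ → /jɛ/, /v/ → /vɛ/, /z/ → /zɛ/.

ʒoðɛɹzɛjɛvɛzɛ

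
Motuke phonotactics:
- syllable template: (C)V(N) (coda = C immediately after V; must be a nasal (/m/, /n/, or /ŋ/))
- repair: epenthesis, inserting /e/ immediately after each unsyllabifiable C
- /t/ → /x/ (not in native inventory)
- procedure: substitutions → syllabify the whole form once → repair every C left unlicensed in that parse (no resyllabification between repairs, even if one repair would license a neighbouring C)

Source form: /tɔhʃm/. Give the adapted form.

Substitution: /t/ → /x/, giving /xɔhʃm/.
The consonants /h/, /ʃ/, /m/ cannot be parsed into a legal (C)V(N) syllable (only a nasal (/m/, /n/, or /ŋ/) is licensed in coda position; onsets are limited to one consonant).
Epenthesis after each stranded consonant: /h/ → /he/, /ʃ/ → /ʃe/, /m/ → /me/.

xɔheʃeme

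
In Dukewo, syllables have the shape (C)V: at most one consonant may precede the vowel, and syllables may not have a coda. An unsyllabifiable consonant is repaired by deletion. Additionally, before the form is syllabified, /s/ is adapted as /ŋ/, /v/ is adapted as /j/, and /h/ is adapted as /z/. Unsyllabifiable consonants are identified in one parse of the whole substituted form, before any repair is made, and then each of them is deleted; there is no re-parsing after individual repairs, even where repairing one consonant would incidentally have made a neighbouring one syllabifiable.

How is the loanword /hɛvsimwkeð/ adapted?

Substitution: /h/ → /z/, /v/ → /j/, /s/ → /ŋ/, giving /zɛjŋimwkeð/.
Under (C)V, the unsyllabifiable consonants are /j/, /m/, /w/, /ð/ (no codas are permitted; onsets are limited to one consonant).
Each unlicensed consonant is deleted: /j/, /m/, /w/, /ð/.

zɛŋike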